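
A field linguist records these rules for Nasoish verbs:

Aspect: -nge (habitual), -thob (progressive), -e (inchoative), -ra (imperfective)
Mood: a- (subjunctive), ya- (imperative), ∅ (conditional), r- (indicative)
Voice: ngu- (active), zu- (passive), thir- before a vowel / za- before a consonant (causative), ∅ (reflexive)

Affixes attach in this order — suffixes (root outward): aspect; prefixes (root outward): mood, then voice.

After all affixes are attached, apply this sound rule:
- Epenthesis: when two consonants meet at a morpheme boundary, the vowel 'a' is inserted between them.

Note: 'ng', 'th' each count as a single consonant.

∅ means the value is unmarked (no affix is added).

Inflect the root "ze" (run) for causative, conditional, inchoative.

zazee

mood = conditional: zero marking, form stays ze.
Attach aspect inchoative -e → zee.
Attach voice causative za- (before consonant 'z') → zazee.
Epenthesis: no change.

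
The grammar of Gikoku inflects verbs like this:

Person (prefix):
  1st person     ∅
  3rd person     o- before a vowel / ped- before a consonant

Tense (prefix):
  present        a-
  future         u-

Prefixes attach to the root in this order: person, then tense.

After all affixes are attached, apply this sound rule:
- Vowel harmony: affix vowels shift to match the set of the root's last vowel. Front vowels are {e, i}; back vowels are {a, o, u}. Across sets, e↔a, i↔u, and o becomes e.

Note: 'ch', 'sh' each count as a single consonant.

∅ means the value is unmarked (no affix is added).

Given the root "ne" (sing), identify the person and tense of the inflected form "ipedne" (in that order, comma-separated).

3rd person, future

Segment: u-ped-ne.
person: o/ped- → 3rd person.
tense: u- → future.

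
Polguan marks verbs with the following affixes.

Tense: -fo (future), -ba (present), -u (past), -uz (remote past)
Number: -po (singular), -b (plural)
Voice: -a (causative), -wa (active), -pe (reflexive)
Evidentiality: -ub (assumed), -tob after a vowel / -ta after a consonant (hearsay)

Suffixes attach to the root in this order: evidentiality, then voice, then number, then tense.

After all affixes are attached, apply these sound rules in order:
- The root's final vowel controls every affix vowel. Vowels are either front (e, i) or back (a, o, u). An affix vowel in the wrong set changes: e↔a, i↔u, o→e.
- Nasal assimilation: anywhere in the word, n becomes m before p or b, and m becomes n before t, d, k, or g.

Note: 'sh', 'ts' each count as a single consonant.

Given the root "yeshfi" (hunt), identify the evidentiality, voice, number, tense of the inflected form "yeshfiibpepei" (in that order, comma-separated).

Segment: yeshfi-ub-pe-po-u.
evidentiality: -ub → assumed.
voice: -pe → reflexive.
number: -po → singular.
tense: -u → past.

assumed, reflexive, singular, past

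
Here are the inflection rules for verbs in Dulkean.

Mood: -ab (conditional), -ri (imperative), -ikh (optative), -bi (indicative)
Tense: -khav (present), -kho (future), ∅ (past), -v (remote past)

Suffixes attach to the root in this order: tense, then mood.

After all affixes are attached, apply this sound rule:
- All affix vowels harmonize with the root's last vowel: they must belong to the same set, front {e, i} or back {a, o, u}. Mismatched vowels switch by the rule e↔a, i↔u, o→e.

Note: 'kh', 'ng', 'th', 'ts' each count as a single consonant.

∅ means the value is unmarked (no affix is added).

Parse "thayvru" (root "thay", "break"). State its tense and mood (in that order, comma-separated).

remote past, imperative

Segment: thay-v-ri.
tense: -v → remote past.
mood: -ri → imperative.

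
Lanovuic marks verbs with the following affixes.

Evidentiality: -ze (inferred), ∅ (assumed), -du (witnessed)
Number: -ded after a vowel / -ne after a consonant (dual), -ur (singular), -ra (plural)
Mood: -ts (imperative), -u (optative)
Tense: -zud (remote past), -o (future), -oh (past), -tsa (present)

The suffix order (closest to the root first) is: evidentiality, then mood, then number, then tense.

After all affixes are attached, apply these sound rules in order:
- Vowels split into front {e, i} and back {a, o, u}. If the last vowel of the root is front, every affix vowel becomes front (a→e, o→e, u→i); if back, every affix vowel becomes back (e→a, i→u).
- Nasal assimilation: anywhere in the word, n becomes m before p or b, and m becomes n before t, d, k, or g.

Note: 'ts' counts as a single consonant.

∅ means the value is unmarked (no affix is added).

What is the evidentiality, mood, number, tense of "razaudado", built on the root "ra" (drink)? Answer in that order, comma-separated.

inferred, optative, dual, future

Segment: ra-ze-u-ded-o.
evidentiality: -ze → inferred.
mood: -u → optative.
number: -ded/ne → dual.
tense: -o → future.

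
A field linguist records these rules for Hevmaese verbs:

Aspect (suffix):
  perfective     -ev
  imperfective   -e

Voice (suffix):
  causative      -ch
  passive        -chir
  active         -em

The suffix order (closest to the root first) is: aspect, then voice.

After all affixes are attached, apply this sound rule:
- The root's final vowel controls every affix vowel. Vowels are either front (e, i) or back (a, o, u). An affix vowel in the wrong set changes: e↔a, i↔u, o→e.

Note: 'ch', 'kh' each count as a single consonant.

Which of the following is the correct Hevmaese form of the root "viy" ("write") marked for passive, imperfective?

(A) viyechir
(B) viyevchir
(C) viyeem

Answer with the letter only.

A

Attach aspect imperfective -e → viye.
Attach voice passive -chir → viyechir.
Vowel harmony: no change.
So the correct form is viyechir, option (A).
(C) viyeem is wrong: it uses active instead of passive for voice.
(B) viyevchir is wrong: it uses perfective instead of imperfective for aspect.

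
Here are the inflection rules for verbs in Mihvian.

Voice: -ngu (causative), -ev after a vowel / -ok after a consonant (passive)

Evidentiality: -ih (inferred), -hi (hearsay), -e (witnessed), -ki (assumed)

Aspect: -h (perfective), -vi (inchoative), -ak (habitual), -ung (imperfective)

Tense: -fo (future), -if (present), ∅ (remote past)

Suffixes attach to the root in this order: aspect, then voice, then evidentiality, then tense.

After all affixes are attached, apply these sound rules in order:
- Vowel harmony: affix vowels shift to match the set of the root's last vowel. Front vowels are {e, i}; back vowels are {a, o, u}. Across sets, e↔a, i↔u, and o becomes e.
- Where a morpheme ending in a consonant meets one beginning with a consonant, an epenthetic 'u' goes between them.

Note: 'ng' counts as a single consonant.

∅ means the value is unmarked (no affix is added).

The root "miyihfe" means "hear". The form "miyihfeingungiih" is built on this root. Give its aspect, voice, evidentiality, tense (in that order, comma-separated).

imperfective, causative, inferred, remote past

Segment: miyihfe-ung-ngu-ih.
aspect: -ung → imperfective.
voice: -ngu → causative.
evidentiality: -ih → inferred.
tense: ∅ → remote past.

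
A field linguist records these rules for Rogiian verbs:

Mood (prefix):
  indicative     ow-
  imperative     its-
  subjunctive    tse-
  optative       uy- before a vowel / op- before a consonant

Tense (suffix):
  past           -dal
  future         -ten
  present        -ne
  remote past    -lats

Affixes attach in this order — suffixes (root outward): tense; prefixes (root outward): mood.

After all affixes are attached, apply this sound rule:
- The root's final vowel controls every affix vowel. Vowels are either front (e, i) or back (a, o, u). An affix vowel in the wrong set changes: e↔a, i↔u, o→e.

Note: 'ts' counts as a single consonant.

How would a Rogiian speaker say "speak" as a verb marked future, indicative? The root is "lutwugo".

owlutwugotan

Attach tense future -ten → lutwugoten.
Attach mood indicative ow- → owlutwugoten.
Apply vowel harmony: owlutwugoten → owlutwugotan.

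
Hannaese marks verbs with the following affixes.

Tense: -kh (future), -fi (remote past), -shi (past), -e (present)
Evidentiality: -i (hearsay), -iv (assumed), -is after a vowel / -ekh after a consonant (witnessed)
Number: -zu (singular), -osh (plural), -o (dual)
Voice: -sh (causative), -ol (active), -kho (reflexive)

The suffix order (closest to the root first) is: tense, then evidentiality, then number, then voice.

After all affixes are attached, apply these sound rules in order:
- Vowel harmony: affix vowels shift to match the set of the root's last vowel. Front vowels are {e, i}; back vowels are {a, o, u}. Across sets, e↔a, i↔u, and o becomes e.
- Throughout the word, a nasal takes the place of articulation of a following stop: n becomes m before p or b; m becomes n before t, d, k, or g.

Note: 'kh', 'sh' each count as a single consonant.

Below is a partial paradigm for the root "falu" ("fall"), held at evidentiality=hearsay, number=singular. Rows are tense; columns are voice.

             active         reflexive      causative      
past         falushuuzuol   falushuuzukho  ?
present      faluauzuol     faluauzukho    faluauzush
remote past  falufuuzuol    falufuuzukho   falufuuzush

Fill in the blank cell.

Attach tense past -shi → falushi.
Attach evidentiality hearsay -i → falushii.
Attach number singular -zu → falushiizu.
Attach voice causative -sh → falushiizush.
Apply vowel harmony: falushiizush → falushuuzush.
Nasal assimilation: no change.

falushuuzush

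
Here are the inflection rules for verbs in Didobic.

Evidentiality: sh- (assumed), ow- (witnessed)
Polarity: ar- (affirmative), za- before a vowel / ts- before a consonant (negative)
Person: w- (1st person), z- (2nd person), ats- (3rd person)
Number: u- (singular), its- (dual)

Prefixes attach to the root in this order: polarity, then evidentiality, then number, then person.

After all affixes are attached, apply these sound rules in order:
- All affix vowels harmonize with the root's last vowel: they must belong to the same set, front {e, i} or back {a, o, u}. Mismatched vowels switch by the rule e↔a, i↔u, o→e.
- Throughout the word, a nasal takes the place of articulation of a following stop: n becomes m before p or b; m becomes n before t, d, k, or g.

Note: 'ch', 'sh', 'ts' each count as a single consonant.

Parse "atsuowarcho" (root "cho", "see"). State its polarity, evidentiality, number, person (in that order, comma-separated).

affirmative, witnessed, singular, 3rd person

Segment: ats-u-ow-ar-cho.
polarity: ar- → affirmative.
evidentiality: ow- → witnessed.
number: u- → singular.
person: ats- → 3rd person.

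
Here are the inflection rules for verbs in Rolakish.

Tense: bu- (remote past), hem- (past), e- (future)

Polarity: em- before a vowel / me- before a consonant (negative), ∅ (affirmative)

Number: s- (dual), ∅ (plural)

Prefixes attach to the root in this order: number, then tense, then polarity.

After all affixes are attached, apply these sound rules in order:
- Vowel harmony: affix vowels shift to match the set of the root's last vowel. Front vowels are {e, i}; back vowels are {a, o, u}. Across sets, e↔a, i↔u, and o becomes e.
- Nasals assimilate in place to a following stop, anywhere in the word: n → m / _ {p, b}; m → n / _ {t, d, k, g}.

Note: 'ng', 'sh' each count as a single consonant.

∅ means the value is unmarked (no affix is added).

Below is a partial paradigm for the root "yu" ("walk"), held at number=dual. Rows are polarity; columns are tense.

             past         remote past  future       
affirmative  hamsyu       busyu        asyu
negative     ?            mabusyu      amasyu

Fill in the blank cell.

Attach number dual s- → syu.
Attach tense past hem- → hemsyu.
Attach polarity negative me- (before consonant 'h') → mehemsyu.
Apply vowel harmony: mehemsyu → mahamsyu.
Nasal assimilation: no change.

mahamsyu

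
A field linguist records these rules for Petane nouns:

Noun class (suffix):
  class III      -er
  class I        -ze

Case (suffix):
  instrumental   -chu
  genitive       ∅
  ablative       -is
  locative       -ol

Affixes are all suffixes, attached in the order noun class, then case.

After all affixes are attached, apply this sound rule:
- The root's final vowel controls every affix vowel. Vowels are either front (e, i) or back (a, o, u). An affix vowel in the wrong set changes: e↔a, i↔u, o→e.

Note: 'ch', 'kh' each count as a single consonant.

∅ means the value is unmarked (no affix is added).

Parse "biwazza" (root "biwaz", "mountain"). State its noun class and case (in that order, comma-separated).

Segment: biwaz-ze.
noun class: -ze → class I.
case: ∅ → genitive.

class I, genitive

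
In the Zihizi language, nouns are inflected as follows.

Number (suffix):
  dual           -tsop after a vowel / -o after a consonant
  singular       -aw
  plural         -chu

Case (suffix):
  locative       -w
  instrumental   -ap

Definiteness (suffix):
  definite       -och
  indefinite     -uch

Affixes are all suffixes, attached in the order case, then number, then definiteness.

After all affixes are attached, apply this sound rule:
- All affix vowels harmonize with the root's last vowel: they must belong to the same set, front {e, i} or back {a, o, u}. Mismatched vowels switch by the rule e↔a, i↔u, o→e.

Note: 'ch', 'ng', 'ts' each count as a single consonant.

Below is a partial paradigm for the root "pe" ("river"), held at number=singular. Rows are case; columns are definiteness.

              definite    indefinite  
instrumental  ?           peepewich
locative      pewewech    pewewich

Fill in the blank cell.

peepewech

Attach case instrumental -ap → peap.
Attach number singular -aw → peapaw.
Attach definiteness definite -och → peapawoch.
Apply vowel harmony: peapawoch → peepewech.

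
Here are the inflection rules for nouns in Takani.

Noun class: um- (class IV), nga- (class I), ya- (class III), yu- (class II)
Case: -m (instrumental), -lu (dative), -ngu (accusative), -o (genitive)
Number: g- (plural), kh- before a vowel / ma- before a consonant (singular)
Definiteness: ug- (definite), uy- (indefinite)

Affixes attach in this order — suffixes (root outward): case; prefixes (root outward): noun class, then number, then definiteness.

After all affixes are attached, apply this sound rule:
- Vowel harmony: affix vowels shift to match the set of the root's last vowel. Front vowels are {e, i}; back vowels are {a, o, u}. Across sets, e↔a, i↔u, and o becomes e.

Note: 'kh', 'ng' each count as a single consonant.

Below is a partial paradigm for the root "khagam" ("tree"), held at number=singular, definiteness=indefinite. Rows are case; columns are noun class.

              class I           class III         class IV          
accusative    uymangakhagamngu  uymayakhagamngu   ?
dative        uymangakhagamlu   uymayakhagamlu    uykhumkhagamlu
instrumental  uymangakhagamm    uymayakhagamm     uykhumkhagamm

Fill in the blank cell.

uykhumkhagamngu

Attach noun class class IV um- → umkhagam.
Attach number singular kh- (before vowel 'u') → khumkhagam.
Attach definiteness indefinite uy- → uykhumkhagam.
Attach case accusative -ngu → uykhumkhagamngu.
Vowel harmony: no change.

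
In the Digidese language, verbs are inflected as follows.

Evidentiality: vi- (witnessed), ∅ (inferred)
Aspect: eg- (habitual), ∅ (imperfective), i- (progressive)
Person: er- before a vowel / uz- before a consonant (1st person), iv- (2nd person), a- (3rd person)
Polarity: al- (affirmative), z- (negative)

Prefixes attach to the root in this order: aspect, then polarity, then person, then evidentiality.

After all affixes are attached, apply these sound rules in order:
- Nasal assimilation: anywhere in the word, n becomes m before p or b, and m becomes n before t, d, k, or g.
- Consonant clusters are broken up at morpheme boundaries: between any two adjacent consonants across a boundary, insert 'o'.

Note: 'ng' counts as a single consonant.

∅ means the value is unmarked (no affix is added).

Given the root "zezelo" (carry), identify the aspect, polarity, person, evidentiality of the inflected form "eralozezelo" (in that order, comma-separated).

Segment: er-al-zezelo.
aspect: ∅ → imperfective.
polarity: al- → affirmative.
person: er/uz- → 1st person.
evidentiality: ∅ → inferred.

imperfective, affirmative, 1st person, inferred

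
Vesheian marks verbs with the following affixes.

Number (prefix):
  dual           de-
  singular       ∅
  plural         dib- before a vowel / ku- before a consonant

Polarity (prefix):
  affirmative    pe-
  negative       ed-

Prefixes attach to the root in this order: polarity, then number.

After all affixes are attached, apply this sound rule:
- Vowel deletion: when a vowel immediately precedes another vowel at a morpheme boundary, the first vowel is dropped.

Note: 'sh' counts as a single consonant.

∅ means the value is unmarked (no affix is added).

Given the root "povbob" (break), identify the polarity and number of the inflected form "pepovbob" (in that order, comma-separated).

affirmative, singular

Segment: pe-povbob.
polarity: pe- → affirmative.
number: ∅ → singular.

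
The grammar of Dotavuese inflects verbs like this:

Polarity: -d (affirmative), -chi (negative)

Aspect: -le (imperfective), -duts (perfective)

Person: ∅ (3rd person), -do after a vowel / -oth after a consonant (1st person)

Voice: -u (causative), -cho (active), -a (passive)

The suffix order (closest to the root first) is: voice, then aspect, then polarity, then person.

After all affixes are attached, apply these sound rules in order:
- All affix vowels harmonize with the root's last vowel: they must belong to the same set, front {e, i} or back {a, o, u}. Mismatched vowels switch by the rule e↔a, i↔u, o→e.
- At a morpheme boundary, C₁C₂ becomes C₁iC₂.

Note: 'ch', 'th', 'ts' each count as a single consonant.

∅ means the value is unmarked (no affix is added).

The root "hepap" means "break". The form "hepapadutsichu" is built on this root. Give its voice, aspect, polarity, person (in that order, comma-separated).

Segment: hepap-a-duts-chi.
voice: -a → passive.
aspect: -duts → perfective.
polarity: -chi → negative.
person: ∅ → 3rd person.

passive, perfective, negative, 3rd person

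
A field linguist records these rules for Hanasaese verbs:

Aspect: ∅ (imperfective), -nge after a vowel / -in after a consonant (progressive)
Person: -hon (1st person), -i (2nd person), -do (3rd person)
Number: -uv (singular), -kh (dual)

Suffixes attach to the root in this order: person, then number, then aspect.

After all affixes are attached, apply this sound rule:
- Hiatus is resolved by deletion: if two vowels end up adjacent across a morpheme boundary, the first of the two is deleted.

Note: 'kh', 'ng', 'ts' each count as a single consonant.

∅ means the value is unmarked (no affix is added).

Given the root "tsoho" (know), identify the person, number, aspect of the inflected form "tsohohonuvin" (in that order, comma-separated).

Segment: tsoho-hon-uv-in.
person: -hon → 1st person.
number: -uv → singular.
aspect: -nge/in → progressive.

1st person, singular, progressive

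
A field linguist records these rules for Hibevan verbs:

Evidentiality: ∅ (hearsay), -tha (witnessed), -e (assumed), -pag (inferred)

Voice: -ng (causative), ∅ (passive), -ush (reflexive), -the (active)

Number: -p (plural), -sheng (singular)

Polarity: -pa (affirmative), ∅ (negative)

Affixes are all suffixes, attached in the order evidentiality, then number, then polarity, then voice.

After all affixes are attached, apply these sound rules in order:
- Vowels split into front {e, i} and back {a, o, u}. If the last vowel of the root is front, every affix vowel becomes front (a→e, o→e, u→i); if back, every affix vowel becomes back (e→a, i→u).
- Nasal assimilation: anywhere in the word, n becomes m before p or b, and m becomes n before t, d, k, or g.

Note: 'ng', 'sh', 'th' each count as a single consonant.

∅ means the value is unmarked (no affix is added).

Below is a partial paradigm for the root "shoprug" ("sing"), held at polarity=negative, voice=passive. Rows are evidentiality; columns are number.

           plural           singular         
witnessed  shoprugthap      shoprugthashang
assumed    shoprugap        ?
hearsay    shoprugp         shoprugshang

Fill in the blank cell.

Attach evidentiality assumed -e → shopruge.
Attach number singular -sheng → shoprugesheng.
polarity = negative: zero marking, form stays shoprugesheng.
voice = passive: zero marking, form stays shoprugesheng.
Apply vowel harmony: shoprugesheng → shoprugashang.
Nasal assimilation: no change.

shoprugashang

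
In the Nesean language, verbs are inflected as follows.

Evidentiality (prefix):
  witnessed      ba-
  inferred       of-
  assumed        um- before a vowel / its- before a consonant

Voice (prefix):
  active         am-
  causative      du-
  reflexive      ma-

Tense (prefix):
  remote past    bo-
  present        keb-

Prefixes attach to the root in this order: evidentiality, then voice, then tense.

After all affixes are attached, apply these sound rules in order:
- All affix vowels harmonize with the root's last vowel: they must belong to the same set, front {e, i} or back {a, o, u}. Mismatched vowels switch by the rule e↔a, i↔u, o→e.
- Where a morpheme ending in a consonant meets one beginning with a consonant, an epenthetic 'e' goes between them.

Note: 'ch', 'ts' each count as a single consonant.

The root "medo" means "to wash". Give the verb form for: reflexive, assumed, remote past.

bomautsemedo

Attach evidentiality assumed its- (before consonant 'm') → itsmedo.
Attach voice reflexive ma- → maitsmedo.
Attach tense remote past bo- → bomaitsmedo.
Apply vowel harmony: bomaitsmedo → bomautsmedo.
Apply epenthesis: bomautsmedo → bomautsemedo.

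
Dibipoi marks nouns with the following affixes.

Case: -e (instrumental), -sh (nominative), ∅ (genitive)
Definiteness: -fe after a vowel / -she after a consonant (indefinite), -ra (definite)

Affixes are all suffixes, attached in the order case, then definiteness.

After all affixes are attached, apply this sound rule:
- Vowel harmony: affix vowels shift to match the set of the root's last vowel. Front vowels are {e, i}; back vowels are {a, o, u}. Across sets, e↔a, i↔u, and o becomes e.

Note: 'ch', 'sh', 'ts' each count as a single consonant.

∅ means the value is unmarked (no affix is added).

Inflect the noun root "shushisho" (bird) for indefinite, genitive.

shushishofa

case = genitive: zero marking, form stays shushisho.
Attach definiteness indefinite -fe (after vowel 'o') → shushishofe.
Apply vowel harmony: shushishofe → shushishofa.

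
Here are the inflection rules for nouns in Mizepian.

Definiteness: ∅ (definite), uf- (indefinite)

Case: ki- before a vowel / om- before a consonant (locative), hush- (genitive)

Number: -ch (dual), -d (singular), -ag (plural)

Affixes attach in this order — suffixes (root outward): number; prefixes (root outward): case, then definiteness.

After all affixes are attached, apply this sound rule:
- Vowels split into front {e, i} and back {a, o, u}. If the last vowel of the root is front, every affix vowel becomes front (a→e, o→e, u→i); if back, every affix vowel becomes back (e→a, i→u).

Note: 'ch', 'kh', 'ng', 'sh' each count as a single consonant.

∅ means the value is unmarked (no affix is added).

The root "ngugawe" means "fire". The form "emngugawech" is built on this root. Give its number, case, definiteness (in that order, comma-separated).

Segment: om-ngugawe-ch.
number: -ch → dual.
case: ki/om- → locative.
definiteness: ∅ → definite.

dual, locative, definite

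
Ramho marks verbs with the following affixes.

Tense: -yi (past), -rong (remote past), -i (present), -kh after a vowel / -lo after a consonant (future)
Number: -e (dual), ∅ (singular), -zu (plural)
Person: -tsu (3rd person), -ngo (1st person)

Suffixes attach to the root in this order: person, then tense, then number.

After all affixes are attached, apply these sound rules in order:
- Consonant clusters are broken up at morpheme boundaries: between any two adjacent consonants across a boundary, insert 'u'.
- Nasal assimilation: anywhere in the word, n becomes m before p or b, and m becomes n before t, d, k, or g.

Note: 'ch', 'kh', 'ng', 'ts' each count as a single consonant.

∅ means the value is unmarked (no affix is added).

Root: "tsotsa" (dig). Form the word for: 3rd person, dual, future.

tsotsatsukhe

Attach person 3rd person -tsu → tsotsatsu.
Attach tense future -kh (after vowel 'u') → tsotsatsukh.
Attach number dual -e → tsotsatsukhe.
Epenthesis: no change.
Nasal assimilation: no change.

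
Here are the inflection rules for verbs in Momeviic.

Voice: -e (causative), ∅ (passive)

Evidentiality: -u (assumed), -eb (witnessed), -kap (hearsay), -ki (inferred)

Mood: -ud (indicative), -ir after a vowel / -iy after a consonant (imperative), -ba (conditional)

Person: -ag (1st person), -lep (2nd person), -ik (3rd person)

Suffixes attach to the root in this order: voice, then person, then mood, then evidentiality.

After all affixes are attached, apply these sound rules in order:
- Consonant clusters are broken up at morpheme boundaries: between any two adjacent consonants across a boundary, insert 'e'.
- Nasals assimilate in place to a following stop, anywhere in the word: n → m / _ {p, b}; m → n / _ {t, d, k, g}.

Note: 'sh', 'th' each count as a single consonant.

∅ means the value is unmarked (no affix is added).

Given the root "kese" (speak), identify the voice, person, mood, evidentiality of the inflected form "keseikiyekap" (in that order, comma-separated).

passive, 3rd person, imperative, hearsay

Segment: kese-ik-iy-kap.
voice: ∅ → passive.
person: -ik → 3rd person.
mood: -ir/iy → imperative.
evidentiality: -kap → hearsay.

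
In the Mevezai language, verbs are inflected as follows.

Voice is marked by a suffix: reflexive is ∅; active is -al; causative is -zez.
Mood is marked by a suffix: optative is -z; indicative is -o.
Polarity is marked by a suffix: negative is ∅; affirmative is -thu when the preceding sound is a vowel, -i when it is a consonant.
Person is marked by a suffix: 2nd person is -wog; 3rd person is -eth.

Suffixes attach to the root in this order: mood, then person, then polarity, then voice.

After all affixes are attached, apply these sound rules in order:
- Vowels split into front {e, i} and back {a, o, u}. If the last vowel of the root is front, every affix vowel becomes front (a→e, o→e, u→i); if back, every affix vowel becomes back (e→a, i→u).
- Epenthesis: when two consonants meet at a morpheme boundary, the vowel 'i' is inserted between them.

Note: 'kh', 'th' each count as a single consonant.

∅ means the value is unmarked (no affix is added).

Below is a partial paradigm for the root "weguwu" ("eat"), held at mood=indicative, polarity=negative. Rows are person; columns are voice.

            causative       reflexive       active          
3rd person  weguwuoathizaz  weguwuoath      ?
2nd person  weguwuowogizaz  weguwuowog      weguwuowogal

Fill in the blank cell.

Attach mood indicative -o → weguwuo.
Attach person 3rd person -eth → weguwuoeth.
polarity = negative: zero marking, form stays weguwuoeth.
Attach voice active -al → weguwuoethal.
Apply vowel harmony: weguwuoethal → weguwuoathal.
Epenthesis: no change.

weguwuoathal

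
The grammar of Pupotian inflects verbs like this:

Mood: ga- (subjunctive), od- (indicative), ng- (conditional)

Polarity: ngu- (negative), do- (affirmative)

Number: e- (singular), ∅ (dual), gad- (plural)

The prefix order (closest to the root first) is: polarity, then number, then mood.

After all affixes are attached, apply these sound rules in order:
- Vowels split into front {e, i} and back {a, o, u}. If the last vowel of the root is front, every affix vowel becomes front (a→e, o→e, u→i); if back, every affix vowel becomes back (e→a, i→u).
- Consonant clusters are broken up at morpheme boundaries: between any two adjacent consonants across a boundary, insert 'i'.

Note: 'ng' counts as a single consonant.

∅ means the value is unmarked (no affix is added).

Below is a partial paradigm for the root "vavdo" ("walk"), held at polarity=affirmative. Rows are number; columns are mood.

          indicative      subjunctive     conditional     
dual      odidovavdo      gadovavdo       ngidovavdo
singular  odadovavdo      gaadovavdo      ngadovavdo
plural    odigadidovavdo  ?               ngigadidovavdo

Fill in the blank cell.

gagadidovavdo

Attach polarity affirmative do- → dovavdo.
Attach number plural gad- → gaddovavdo.
Attach mood subjunctive ga- → gagaddovavdo.
Vowel harmony: no change.
Apply epenthesis: gagaddovavdo → gagadidovavdo.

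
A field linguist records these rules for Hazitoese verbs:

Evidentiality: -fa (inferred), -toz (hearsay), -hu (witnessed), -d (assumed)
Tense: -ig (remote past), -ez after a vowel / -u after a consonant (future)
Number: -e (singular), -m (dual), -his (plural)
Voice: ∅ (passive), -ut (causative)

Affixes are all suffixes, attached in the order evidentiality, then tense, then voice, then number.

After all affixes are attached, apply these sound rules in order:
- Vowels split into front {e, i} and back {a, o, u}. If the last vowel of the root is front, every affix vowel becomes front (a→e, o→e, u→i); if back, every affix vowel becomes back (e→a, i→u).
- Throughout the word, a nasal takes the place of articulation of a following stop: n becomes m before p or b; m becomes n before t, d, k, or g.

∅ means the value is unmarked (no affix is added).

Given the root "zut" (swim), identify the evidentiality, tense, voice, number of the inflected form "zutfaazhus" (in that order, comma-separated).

inferred, future, passive, plural

Segment: zut-fa-ez-his.
evidentiality: -fa → inferred.
tense: -ez/u → future.
voice: ∅ → passive.
number: -his → plural.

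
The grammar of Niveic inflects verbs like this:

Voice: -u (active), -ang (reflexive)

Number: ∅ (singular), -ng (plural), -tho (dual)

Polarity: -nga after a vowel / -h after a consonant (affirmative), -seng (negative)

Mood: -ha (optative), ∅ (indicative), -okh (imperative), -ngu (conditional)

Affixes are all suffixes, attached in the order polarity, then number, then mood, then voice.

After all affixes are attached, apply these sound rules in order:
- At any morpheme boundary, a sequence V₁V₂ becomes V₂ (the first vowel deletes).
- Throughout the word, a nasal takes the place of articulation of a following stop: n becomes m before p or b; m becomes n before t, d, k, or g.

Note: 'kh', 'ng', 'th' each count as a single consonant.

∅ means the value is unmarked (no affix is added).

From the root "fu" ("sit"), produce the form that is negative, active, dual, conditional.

Attach polarity negative -seng → fuseng.
Attach number dual -tho → fusengtho.
Attach mood conditional -ngu → fusengthongu.
Attach voice active -u → fusengthonguu.
Apply vowel deletion: fusengthonguu → fusengthongu.
Nasal assimilation: no change.

fusengthongu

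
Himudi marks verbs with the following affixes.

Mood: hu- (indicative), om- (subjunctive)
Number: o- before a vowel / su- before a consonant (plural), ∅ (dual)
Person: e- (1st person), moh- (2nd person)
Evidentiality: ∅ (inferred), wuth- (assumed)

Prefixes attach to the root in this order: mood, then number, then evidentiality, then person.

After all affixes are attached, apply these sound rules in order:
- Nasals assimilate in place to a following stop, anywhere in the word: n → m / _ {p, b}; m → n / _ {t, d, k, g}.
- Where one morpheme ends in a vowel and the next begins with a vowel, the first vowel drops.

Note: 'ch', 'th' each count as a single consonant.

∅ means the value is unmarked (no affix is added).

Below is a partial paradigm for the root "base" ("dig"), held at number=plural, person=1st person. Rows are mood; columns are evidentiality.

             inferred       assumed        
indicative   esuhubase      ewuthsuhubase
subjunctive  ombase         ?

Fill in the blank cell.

Attach mood subjunctive om- → ombase.
Attach number plural o- (before vowel 'o') → oombase.
Attach evidentiality assumed wuth- → wuthoombase.
Attach person 1st person e- → ewuthoombase.
Nasal assimilation: no change.
Apply vowel deletion: ewuthoombase → ewuthombase.

ewuthombase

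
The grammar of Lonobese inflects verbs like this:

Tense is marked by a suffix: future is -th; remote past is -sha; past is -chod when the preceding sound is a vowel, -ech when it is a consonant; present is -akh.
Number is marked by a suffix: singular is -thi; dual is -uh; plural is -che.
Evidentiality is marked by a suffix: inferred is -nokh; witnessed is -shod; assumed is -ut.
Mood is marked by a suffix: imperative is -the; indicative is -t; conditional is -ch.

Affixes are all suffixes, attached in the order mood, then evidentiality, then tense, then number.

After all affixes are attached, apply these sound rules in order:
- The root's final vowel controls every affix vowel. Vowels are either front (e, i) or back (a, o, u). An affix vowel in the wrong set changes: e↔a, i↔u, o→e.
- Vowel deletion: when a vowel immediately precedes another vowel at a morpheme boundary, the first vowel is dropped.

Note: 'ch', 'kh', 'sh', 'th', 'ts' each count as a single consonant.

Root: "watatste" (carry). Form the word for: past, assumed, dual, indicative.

Attach mood indicative -t → watatstet.
Attach evidentiality assumed -ut → watatstetut.
Attach tense past -ech (after consonant 't') → watatstetutech.
Attach number dual -uh → watatstetutechuh.
Apply vowel harmony: watatstetutechuh → watatstetitechih.
Vowel deletion: no change.

watatstetitechih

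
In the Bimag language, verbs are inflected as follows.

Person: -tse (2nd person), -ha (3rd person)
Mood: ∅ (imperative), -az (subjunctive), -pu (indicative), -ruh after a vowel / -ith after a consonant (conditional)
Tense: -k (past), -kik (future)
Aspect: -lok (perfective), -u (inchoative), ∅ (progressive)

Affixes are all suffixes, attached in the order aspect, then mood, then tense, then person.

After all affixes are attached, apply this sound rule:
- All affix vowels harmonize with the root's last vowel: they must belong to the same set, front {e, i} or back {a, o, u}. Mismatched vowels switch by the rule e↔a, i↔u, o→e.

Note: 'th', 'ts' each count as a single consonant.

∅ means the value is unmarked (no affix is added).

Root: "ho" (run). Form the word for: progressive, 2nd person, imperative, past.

aspect = progressive: zero marking, form stays ho.
mood = imperative: zero marking, form stays ho.
Attach tense past -k → hok.
Attach person 2nd person -tse → hoktse.
Apply vowel harmony: hoktse → hoktsa.

hoktsa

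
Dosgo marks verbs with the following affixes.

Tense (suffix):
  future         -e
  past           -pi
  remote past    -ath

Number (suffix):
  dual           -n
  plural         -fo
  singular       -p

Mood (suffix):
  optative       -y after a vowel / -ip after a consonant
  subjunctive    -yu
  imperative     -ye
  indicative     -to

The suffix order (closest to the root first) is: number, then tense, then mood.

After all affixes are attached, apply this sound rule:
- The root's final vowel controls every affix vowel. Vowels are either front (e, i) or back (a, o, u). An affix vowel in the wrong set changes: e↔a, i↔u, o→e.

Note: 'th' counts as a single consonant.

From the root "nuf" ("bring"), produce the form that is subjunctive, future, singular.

nufpayu

Attach number singular -p → nufp.
Attach tense future -e → nufpe.
Attach mood subjunctive -yu → nufpeyu.
Apply vowel harmony: nufpeyu → nufpayu.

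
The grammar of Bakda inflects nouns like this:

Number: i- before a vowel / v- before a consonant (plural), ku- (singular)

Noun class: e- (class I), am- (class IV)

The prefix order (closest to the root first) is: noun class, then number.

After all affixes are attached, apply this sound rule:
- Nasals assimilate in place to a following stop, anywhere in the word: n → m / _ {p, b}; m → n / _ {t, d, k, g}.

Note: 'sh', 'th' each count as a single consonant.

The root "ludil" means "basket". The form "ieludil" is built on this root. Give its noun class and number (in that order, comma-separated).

Segment: i-e-ludil.
noun class: e- → class I.
number: i/v- → plural.

class I, plural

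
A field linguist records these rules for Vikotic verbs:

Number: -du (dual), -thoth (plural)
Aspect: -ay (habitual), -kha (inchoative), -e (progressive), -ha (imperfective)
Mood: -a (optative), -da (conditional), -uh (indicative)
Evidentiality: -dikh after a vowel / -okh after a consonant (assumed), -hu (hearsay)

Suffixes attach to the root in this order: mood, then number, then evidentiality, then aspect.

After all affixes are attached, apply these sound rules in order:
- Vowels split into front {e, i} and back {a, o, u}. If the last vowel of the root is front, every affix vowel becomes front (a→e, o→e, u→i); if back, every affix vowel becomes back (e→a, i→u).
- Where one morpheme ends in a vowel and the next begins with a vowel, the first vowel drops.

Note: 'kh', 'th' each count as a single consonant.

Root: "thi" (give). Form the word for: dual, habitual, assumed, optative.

thedidikhey

Attach mood optative -a → thia.
Attach number dual -du → thiadu.
Attach evidentiality assumed -dikh (after vowel 'u') → thiadudikh.
Attach aspect habitual -ay → thiadudikhay.
Apply vowel harmony: thiadudikhay → thiedidikhey.
Apply vowel deletion: thiedidikhey → thedidikhey.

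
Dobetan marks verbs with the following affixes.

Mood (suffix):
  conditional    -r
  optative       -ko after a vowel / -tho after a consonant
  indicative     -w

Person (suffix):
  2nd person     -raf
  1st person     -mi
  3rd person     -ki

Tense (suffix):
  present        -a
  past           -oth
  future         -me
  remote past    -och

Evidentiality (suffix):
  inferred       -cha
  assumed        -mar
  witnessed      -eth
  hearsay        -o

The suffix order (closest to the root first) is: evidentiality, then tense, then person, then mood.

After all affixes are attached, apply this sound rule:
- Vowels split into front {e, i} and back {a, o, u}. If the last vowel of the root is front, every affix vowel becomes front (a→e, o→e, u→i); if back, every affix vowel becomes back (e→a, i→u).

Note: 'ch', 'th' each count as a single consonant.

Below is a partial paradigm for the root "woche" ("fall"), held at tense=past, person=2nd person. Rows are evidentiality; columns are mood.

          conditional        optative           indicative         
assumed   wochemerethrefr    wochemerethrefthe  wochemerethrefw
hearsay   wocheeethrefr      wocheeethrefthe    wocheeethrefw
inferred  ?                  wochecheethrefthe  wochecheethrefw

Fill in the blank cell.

wochecheethrefr

Attach evidentiality inferred -cha → wochecha.
Attach tense past -oth → wochechaoth.
Attach person 2nd person -raf → wochechaothraf.
Attach mood conditional -r → wochechaothrafr.
Apply vowel harmony: wochechaothrafr → wochecheethrefr.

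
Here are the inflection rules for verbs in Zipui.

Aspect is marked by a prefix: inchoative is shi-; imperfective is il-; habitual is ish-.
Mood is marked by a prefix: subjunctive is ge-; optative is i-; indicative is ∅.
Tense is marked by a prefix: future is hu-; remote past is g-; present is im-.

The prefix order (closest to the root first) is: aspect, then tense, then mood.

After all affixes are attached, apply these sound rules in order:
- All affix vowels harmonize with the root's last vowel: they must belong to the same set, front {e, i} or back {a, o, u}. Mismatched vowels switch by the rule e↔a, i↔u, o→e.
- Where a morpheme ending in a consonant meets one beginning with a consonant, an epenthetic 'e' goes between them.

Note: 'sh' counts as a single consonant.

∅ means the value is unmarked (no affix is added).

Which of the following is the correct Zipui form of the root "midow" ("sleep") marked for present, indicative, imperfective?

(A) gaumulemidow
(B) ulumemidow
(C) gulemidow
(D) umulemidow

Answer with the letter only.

Attach aspect imperfective il- → ilmidow.
Attach tense present im- → imilmidow.
mood = indicative: zero marking, form stays imilmidow.
Apply vowel harmony: imilmidow → umulmidow.
Apply epenthesis: umulmidow → umulemidow.
So the correct form is umulemidow, option (D).
(C) gulemidow is wrong: it uses remote past instead of present for tense.
(B) ulumemidow is wrong: it has the affixes in the wrong order.
(A) gaumulemidow is wrong: it uses subjunctive instead of indicative for mood.

D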